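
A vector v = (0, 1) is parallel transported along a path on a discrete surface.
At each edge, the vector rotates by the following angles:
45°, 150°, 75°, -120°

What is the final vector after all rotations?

Total rotation: 45° + 150° + 75° + (-120°) = 150°. Final vector: (-0.5000, -0.8660)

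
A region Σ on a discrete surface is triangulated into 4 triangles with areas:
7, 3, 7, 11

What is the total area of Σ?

7 + 3 + 7 + 11 = 28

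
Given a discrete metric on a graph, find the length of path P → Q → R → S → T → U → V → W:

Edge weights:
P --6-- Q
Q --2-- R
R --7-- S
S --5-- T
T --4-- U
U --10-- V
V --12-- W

Arc length = 6 + 2 + 7 + 5 + 4 + 10 + 12 = 46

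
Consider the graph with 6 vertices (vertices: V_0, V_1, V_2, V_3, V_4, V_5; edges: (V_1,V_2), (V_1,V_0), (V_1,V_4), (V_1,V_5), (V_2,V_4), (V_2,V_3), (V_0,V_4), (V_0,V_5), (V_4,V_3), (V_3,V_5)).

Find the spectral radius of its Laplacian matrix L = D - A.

Degrees: deg(V_0) = 3, deg(V_1) = 4, deg(V_2) = 3, deg(V_3) = 3, deg(V_4) = 4, deg(V_5) = 3.
L = D − A with rows/columns ordered (V_0, V_1, V_2, V_3, V_4, V_5):
  [ 3, -1,  0,  0, -1, -1]
  [-1,  4, -1,  0, -1, -1]
  [ 0, -1,  3, -1, -1,  0]
  [ 0,  0, -1,  3, -1, -1]
  [-1, -1, -1, -1,  4,  0]
  [-1, -1,  0, -1,  0,  3]
Characteristic polynomial: det(λI − L) = λ(λ² − 8λ + 13)(λ − 3)(λ − 4)(λ − 5).
Roots: λ = 0; (λ² − 8λ + 13) = 0 ⇒ λ = 4 ± √3 ≈ 2.2679, 5.7321; (λ − 3) = 0 ⇒ λ = 3; (λ − 4) = 0 ⇒ λ = 4; (λ − 5) = 0 ⇒ λ = 5.
(Check: the roots sum (with multiplicity) to 20, matching trace L = Σdeg = 2·10 = 20.)
Laplacian eigenvalues: [0.0, 2.2679, 3.0, 4.0, 5.0, 5.7321]. Largest eigenvalue (spectral radius) = 5.7321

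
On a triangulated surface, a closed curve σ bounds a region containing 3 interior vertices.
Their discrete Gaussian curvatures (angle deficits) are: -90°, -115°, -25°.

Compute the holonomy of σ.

Holonomy = total enclosed curvature = (-90°) + (-115°) + (-25°) = -230°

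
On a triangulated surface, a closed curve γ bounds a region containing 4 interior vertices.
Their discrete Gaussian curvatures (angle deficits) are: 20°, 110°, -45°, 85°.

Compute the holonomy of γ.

Holonomy = total enclosed curvature = 20° + 110° + (-45°) + 85° = 170°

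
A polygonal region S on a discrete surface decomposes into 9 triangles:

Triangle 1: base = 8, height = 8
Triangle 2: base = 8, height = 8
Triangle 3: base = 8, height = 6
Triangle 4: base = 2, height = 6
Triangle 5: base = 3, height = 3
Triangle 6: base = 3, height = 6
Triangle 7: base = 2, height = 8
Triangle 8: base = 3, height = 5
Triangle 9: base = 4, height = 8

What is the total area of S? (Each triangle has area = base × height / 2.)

(1/2)×8×8 + (1/2)×8×8 + (1/2)×8×6 + (1/2)×2×6 + (1/2)×3×3 + (1/2)×3×6 + (1/2)×2×8 + (1/2)×3×5 + (1/2)×4×8 = 139.0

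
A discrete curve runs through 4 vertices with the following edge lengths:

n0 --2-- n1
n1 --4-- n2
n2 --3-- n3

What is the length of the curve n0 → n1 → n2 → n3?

Arc length = 2 + 4 + 3 = 9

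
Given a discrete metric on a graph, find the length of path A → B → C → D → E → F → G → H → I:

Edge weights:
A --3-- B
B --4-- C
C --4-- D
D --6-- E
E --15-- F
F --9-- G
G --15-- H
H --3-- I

Arc length = 3 + 4 + 4 + 6 + 15 + 9 + 15 + 3 = 59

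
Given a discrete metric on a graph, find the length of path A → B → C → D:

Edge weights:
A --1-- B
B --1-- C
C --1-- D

Arc length = 1 + 1 + 1 = 3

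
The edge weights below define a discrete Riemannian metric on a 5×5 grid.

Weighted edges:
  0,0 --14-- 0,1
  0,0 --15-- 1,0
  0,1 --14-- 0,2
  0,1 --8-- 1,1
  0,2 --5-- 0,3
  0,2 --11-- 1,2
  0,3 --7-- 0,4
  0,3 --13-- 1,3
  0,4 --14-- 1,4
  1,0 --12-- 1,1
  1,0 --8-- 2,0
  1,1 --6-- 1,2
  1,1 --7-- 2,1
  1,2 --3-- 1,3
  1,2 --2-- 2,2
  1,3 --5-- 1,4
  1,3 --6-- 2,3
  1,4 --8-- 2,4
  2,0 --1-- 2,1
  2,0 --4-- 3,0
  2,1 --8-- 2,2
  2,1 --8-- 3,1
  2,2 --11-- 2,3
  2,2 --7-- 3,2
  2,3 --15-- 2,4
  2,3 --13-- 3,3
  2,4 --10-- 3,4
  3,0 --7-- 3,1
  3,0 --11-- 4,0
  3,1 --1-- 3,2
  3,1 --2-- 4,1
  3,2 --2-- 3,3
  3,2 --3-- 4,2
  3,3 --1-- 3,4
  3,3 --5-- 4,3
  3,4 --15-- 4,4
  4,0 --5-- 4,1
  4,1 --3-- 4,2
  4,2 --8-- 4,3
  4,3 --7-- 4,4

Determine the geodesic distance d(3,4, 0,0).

Shortest path: 3,4 → 3,3 → 3,2 → 3,1 → 2,1 → 2,0 → 1,0 → 0,0, total weight = 36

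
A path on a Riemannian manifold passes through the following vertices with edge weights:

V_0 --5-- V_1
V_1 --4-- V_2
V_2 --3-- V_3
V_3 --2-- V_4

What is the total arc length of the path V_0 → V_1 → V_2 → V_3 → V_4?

Arc length = 5 + 4 + 3 + 2 = 14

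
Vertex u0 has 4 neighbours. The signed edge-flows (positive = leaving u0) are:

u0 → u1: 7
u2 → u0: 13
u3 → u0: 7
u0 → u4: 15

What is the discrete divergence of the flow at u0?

Divergence = sum of outgoing flows = 7 + (-13) + (-7) + 15 = 2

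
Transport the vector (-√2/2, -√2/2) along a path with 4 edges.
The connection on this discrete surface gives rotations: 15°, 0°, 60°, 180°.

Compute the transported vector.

Total rotation: 15° + 0° + 60° + 180° = 255° ≡ -105° (mod 360°). Final vector: (-0.5000, 0.8660)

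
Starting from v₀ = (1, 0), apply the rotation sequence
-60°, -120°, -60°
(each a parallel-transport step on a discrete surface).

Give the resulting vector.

Total rotation: (-60°) + (-120°) + (-60°) = -240° ≡ 120° (mod 360°). Final vector: (-0.5000, 0.8660)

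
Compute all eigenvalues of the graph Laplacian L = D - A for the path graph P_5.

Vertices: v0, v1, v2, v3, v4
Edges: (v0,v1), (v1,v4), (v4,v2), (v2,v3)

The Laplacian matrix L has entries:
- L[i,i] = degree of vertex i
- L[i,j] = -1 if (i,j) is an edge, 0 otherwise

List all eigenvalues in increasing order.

The path graph P_n has Laplacian eigenvalues λ_k = 2 − 2cos(kπ/n), k = 0, 1, …, n−1. Here n = 5:
k=0: 2 − 2cos(0) = 0.0; k=1: 2 − 2cos(π/5) = 0.382; k=2: 2 − 2cos(2π/5) = 1.382; k=3: 2 − 2cos(3π/5) = 2.618; k=4: 2 − 2cos(4π/5) = 3.618.
Laplacian eigenvalues (increasing order): [0.0, 0.382, 1.382, 2.618, 3.618]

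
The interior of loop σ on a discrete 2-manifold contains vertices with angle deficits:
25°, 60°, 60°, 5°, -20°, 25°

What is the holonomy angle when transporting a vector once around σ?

Holonomy = total enclosed curvature = 25° + 60° + 60° + 5° + (-20°) + 25° = 155°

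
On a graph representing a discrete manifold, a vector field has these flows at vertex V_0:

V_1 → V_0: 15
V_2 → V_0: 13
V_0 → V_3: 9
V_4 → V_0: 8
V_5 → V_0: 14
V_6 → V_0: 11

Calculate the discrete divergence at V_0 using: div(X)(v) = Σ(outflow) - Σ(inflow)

Divergence = sum of outgoing flows = (-15) + (-13) + 9 + (-8) + (-14) + (-11) = -52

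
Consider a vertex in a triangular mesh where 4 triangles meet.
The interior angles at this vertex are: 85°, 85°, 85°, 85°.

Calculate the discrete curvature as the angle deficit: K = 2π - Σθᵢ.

Sum of angles = 340°. K = 360° - 340° = 20°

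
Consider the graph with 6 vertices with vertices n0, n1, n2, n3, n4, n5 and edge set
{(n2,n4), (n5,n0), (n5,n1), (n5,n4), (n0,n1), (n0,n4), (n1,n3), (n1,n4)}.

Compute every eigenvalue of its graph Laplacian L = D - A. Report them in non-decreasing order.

Degrees: deg(n0) = 3, deg(n1) = 4, deg(n2) = 1, deg(n3) = 1, deg(n4) = 4, deg(n5) = 3.
L = D − A with rows/columns ordered (n0, n1, n2, n3, n4, n5):
  [ 3, -1,  0,  0, -1, -1]
  [-1,  4,  0, -1, -1, -1]
  [ 0,  0,  1,  0, -1,  0]
  [ 0, -1,  0,  1,  0,  0]
  [-1, -1, -1,  0,  4, -1]
  [-1, -1,  0,  0, -1,  3]
Characteristic polynomial: det(λI − L) = λ(λ² − 6λ + 4)(λ² − 6λ + 6)(λ − 4).
Roots: λ = 0; (λ² − 6λ + 4) = 0 ⇒ λ = 3 ± √5 ≈ 0.7639, 5.2361; (λ² − 6λ + 6) = 0 ⇒ λ = 3 ± √3 ≈ 1.2679, 4.7321; (λ − 4) = 0 ⇒ λ = 4.
(Check: the roots sum (with multiplicity) to 16, matching trace L = Σdeg = 2·8 = 16.)
Laplacian eigenvalues (increasing order): [0.0, 0.7639, 1.2679, 4.0, 4.7321, 5.2361]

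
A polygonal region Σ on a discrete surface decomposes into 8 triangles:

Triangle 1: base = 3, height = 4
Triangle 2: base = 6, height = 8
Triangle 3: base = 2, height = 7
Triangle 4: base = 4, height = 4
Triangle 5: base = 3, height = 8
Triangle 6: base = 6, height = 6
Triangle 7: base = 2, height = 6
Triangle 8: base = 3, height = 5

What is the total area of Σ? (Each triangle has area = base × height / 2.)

(1/2)×3×4 + (1/2)×6×8 + (1/2)×2×7 + (1/2)×4×4 + (1/2)×3×8 + (1/2)×6×6 + (1/2)×2×6 + (1/2)×3×5 = 88.5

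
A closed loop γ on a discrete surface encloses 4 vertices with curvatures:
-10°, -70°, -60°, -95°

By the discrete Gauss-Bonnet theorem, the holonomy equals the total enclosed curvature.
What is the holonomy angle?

Holonomy = total enclosed curvature = (-10°) + (-70°) + (-60°) + (-95°) = -235°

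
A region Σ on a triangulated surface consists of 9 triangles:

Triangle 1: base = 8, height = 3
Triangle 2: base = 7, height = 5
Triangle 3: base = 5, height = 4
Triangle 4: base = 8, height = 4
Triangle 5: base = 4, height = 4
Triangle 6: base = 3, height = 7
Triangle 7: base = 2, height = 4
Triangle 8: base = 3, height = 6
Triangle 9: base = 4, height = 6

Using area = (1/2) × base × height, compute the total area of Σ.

(1/2)×8×3 + (1/2)×7×5 + (1/2)×5×4 + (1/2)×8×4 + (1/2)×4×4 + (1/2)×3×7 + (1/2)×2×4 + (1/2)×3×6 + (1/2)×4×6 = 99.0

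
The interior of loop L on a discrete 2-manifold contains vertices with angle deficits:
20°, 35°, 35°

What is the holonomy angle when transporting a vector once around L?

Holonomy = total enclosed curvature = 20° + 35° + 35° = 90°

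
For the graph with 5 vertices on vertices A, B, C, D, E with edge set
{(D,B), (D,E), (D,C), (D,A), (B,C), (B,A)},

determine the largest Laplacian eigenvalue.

Degrees: deg(A) = 2, deg(B) = 3, deg(C) = 2, deg(D) = 4, deg(E) = 1.
L = D − A with rows/columns ordered (A, B, C, D, E):
  [ 2, -1,  0, -1,  0]
  [-1,  3, -1, -1,  0]
  [ 0, -1,  2, -1,  0]
  [-1, -1, -1,  4, -1]
  [ 0,  0,  0, -1,  1]
Characteristic polynomial: det(λI − L) = λ(λ − 1)(λ − 2)(λ − 4)(λ − 5).
Roots: λ = 0; (λ − 1) = 0 ⇒ λ = 1; (λ − 2) = 0 ⇒ λ = 2; (λ − 4) = 0 ⇒ λ = 4; (λ − 5) = 0 ⇒ λ = 5.
(Check: the roots sum (with multiplicity) to 12, matching trace L = Σdeg = 2·6 = 12.)
Laplacian eigenvalues: [0.0, 1.0, 2.0, 4.0, 5.0]. Largest eigenvalue (spectral radius) = 5.0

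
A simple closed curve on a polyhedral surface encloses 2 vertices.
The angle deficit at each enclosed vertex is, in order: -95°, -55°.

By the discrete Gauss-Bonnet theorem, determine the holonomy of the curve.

Holonomy = total enclosed curvature = (-95°) + (-55°) = -150°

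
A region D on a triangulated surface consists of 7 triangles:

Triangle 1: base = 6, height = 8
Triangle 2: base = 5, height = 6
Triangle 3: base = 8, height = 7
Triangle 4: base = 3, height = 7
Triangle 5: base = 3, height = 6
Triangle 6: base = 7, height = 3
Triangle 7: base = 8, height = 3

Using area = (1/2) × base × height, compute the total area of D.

(1/2)×6×8 + (1/2)×5×6 + (1/2)×8×7 + (1/2)×3×7 + (1/2)×3×6 + (1/2)×7×3 + (1/2)×8×3 = 109.0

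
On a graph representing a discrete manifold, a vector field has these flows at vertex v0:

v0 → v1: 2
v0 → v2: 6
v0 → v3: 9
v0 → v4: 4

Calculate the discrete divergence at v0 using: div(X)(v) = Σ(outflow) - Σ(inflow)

Divergence = sum of outgoing flows = 2 + 6 + 9 + 4 = 21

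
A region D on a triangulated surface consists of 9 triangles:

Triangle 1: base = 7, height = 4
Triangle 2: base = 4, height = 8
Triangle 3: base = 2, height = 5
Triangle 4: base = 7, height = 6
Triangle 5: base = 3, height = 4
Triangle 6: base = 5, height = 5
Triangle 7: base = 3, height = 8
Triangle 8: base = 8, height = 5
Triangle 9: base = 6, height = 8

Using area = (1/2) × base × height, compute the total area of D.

(1/2)×7×4 + (1/2)×4×8 + (1/2)×2×5 + (1/2)×7×6 + (1/2)×3×4 + (1/2)×5×5 + (1/2)×3×8 + (1/2)×8×5 + (1/2)×6×8 = 130.5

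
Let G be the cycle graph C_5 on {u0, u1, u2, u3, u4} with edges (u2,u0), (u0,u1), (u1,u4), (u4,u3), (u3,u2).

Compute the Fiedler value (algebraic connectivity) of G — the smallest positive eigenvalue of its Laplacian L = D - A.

The cycle graph C_n has Laplacian eigenvalues λ_k = 2 − 2cos(2πk/n), k = 0, 1, …, n−1. Here n = 5:
k=0: 2 − 2cos(0) = 0.0; k=1: 2 − 2cos(2π/5) = 1.382; k=2: 2 − 2cos(4π/5) = 3.618; k=3: 2 − 2cos(6π/5) = 3.618; k=4: 2 − 2cos(8π/5) = 1.382.
Laplacian eigenvalues: [0.0, 1.382, 1.382, 3.618, 3.618]. Algebraic connectivity (smallest non-zero eigenvalue) = 1.382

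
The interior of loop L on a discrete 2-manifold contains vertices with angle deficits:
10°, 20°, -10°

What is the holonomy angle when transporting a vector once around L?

Holonomy = total enclosed curvature = 10° + 20° + (-10°) = 20°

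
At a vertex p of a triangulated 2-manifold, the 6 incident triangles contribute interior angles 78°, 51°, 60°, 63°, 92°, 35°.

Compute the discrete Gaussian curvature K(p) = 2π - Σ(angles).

Sum of angles = 379°. K = 360° - 379° = -19° = -19π/180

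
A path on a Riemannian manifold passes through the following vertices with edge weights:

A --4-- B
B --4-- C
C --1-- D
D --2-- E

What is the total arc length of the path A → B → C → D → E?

Arc length = 4 + 4 + 1 + 2 = 11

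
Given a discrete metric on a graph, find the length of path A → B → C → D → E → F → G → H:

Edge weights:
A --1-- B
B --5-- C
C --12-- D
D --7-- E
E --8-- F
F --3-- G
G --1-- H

Arc length = 1 + 5 + 12 + 7 + 8 + 3 + 1 = 37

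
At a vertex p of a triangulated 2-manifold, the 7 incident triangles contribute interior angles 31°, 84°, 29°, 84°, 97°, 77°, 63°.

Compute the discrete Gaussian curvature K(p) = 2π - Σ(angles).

Sum of angles = 465°. K = 360° - 465° = -105° = -7π/12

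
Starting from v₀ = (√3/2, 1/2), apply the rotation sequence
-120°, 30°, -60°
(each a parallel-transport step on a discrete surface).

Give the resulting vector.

Total rotation: (-120°) + 30° + (-60°) = -150°. Final vector: (-0.5000, -0.8660)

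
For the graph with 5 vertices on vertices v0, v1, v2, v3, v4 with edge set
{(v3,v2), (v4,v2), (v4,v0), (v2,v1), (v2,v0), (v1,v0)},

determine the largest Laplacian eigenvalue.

Degrees: deg(v0) = 3, deg(v1) = 2, deg(v2) = 4, deg(v3) = 1, deg(v4) = 2.
L = D − A with rows/columns ordered (v0, v1, v2, v3, v4):
  [ 3, -1, -1,  0, -1]
  [-1,  2, -1,  0,  0]
  [-1, -1,  4, -1, -1]
  [ 0,  0, -1,  1,  0]
  [-1,  0, -1,  0,  2]
Characteristic polynomial: det(λI − L) = λ(λ − 1)(λ − 2)(λ − 4)(λ − 5).
Roots: λ = 0; (λ − 1) = 0 ⇒ λ = 1; (λ − 2) = 0 ⇒ λ = 2; (λ − 4) = 0 ⇒ λ = 4; (λ − 5) = 0 ⇒ λ = 5.
(Check: the roots sum (with multiplicity) to 12, matching trace L = Σdeg = 2·6 = 12.)
Laplacian eigenvalues: [0.0, 1.0, 2.0, 4.0, 5.0]. Largest eigenvalue (spectral radius) = 5.0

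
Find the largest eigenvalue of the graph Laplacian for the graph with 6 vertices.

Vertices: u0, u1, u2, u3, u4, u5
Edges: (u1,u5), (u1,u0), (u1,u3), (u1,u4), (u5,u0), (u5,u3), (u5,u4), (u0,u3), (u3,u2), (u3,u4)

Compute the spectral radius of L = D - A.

Degrees: deg(u0) = 3, deg(u1) = 4, deg(u2) = 1, deg(u3) = 5, deg(u4) = 3, deg(u5) = 4.
L = D − A with rows/columns ordered (u0, u1, u2, u3, u4, u5):
  [ 3, -1,  0, -1,  0, -1]
  [-1,  4,  0, -1, -1, -1]
  [ 0,  0,  1, -1,  0,  0]
  [-1, -1, -1,  5, -1, -1]
  [ 0, -1,  0, -1,  3, -1]
  [-1, -1,  0, -1, -1,  4]
Characteristic polynomial: det(λI − L) = λ(λ − 1)(λ − 3)(λ − 5)²(λ − 6).
Roots: λ = 0; (λ − 1) = 0 ⇒ λ = 1; (λ − 3) = 0 ⇒ λ = 3; (λ − 5) = 0 ⇒ λ = 5 (multiplicity 2); (λ − 6) = 0 ⇒ λ = 6.
(Check: the roots sum (with multiplicity) to 20, matching trace L = Σdeg = 2·10 = 20.)
Laplacian eigenvalues: [0.0, 1.0, 3.0, 5.0, 5.0, 6.0]. Largest eigenvalue (spectral radius) = 6.0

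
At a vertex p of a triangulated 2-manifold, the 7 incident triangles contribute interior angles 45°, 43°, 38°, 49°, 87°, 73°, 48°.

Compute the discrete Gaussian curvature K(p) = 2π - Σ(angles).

Sum of angles = 383°. K = 360° - 383° = -23° = -23π/180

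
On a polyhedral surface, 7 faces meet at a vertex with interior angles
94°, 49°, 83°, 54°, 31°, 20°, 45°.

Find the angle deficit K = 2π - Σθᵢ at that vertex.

Sum of angles = 376°. K = 360° - 376° = -16° = -4π/45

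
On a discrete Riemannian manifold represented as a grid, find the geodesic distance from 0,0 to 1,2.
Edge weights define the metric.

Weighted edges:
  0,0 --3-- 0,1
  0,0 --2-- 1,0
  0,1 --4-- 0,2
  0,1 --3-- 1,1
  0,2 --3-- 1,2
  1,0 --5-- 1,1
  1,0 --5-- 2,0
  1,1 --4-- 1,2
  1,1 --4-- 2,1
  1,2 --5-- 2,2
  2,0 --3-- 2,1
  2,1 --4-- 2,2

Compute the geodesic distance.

Shortest path: 0,0 → 0,1 → 1,1 → 1,2, total weight = 10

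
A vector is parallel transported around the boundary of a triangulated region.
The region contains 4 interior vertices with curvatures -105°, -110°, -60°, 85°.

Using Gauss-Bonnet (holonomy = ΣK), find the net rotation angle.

Holonomy = total enclosed curvature = (-105°) + (-110°) + (-60°) + 85° = -190°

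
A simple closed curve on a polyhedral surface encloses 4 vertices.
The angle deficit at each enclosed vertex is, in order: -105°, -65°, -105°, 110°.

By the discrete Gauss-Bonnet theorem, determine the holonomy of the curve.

Holonomy = total enclosed curvature = (-105°) + (-65°) + (-105°) + 110° = -165°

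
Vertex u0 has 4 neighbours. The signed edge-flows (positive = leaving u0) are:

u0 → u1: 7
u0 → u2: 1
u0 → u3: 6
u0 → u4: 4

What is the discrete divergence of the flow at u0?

Divergence = sum of outgoing flows = 7 + 1 + 6 + 4 = 18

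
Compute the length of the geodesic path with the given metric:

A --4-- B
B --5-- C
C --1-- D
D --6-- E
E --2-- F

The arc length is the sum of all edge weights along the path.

Arc length = 4 + 5 + 1 + 6 + 2 = 18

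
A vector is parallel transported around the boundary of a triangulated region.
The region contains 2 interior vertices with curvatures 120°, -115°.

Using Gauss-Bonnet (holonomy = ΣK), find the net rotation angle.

Holonomy = total enclosed curvature = 120° + (-115°) = 5°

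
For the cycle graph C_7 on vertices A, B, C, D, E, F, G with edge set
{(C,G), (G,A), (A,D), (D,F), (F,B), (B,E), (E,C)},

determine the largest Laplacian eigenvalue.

The cycle graph C_n has Laplacian eigenvalues λ_k = 2 − 2cos(2πk/n), k = 0, 1, …, n−1. Here n = 7:
k=0: 2 − 2cos(0) = 0.0; k=1: 2 − 2cos(2π/7) = 0.753; k=2: 2 − 2cos(4π/7) = 2.445; k=3: 2 − 2cos(6π/7) = 3.8019; k=4: 2 − 2cos(8π/7) = 3.8019; k=5: 2 − 2cos(10π/7) = 2.445; k=6: 2 − 2cos(12π/7) = 0.753.
Laplacian eigenvalues: [0.0, 0.753, 0.753, 2.445, 2.445, 3.8019, 3.8019]. Largest eigenvalue (spectral radius) = 3.8019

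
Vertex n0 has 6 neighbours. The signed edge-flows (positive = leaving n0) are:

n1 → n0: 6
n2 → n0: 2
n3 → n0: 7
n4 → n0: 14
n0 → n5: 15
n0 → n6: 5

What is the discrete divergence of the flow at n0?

Divergence = sum of outgoing flows = (-6) + (-2) + (-7) + (-14) + 15 + 5 = -9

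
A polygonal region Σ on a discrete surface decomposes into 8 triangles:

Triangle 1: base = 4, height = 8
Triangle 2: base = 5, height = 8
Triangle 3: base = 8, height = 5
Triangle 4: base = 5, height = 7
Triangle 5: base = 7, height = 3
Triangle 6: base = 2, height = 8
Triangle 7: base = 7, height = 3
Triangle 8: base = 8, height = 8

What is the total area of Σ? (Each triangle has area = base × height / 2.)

(1/2)×4×8 + (1/2)×5×8 + (1/2)×8×5 + (1/2)×5×7 + (1/2)×7×3 + (1/2)×2×8 + (1/2)×7×3 + (1/2)×8×8 = 134.5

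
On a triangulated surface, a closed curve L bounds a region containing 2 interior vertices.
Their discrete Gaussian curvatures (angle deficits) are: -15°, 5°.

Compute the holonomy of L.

Holonomy = total enclosed curvature = (-15°) + 5° = -10°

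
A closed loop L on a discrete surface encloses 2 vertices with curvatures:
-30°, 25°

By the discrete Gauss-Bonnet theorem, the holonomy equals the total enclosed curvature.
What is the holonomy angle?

Holonomy = total enclosed curvature = (-30°) + 25° = -5°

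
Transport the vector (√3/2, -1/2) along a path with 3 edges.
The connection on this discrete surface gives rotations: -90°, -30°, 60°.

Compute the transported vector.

Total rotation: (-90°) + (-30°) + 60° = -60°. Final vector: (0, -1)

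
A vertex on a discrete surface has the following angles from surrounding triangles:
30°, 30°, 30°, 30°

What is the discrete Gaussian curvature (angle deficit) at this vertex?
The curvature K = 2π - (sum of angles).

Sum of angles = 120°. K = 360° - 120° = 240° = 4π/3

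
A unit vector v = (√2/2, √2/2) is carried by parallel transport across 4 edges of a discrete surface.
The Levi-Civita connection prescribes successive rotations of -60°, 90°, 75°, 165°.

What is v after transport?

Total rotation: (-60°) + 90° + 75° + 165° = 270° ≡ -90° (mod 360°). Final vector: (0.7071, -0.7071)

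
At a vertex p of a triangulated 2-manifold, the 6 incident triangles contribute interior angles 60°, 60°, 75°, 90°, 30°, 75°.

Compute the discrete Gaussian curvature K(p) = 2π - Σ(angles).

Sum of angles = 390°. K = 360° - 390° = -30°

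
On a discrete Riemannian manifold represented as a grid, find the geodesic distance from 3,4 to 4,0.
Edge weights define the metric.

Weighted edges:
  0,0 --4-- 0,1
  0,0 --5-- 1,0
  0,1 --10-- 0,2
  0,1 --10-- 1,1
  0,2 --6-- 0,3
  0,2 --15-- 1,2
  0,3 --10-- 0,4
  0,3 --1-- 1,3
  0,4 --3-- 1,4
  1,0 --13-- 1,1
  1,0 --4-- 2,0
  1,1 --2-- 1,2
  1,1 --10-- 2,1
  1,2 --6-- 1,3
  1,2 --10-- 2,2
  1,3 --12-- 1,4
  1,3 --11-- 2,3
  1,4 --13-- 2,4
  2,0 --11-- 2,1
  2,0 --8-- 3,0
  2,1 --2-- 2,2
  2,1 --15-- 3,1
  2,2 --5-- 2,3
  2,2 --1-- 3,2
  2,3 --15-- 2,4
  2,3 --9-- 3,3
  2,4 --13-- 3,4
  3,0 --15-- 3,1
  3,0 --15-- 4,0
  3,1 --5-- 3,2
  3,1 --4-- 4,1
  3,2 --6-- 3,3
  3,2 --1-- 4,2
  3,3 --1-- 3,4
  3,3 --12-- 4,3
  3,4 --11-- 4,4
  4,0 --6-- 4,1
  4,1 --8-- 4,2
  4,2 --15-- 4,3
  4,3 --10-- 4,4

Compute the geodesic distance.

Shortest path: 3,4 → 3,3 → 3,2 → 4,2 → 4,1 → 4,0, total weight = 22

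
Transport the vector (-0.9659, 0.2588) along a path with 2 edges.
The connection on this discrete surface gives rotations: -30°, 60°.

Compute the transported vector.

Total rotation: (-30°) + 60° = 30°. Final vector: (-0.9659, -0.2588)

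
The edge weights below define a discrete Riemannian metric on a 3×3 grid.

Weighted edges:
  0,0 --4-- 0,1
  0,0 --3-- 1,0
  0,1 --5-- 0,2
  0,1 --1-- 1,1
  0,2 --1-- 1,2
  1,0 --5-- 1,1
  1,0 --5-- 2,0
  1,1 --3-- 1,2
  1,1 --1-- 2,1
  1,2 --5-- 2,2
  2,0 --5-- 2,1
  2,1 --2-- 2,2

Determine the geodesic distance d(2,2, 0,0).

Shortest path: 2,2 → 2,1 → 1,1 → 0,1 → 0,0, total weight = 8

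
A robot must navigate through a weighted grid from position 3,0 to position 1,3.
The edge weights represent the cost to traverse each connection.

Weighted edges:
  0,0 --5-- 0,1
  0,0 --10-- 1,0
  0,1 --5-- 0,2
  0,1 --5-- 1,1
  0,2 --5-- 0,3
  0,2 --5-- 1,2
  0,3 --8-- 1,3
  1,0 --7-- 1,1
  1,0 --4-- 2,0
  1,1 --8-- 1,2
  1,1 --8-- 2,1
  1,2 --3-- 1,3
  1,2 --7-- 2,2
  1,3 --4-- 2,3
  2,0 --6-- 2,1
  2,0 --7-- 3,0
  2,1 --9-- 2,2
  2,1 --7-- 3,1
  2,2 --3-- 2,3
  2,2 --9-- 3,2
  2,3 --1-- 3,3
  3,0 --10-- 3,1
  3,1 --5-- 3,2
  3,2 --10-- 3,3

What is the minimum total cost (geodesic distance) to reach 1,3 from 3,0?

Shortest path: 3,0 → 2,0 → 2,1 → 2,2 → 2,3 → 1,3, total weight = 29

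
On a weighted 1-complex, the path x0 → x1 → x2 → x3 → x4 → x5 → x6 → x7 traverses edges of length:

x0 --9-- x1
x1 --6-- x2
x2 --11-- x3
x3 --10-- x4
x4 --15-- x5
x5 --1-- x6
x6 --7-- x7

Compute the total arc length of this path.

Arc length = 9 + 6 + 11 + 10 + 15 + 1 + 7 = 59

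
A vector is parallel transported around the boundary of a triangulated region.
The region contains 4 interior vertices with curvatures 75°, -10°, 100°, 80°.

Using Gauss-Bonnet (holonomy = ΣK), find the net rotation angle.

Holonomy = total enclosed curvature = 75° + (-10°) + 100° + 80° = 245°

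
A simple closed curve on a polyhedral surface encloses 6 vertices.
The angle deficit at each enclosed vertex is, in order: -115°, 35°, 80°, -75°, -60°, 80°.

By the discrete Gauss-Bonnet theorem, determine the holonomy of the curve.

Holonomy = total enclosed curvature = (-115°) + 35° + 80° + (-75°) + (-60°) + 80° = -55°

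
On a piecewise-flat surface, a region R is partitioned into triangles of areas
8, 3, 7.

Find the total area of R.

8 + 3 + 7 = 18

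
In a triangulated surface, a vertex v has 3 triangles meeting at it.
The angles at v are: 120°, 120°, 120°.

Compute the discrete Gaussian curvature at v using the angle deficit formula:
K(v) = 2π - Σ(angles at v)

Sum of angles = 360°. K = 360° - 360° = 0° = 0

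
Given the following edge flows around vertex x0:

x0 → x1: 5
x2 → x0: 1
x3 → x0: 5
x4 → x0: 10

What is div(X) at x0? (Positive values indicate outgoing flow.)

Divergence = sum of outgoing flows = 5 + (-1) + (-5) + (-10) = -11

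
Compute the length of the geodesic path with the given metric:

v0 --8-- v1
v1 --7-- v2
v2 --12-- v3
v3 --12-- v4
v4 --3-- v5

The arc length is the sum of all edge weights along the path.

Arc length = 8 + 7 + 12 + 12 + 3 = 42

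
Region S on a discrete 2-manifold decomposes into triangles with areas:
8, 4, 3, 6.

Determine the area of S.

8 + 4 + 3 + 6 = 21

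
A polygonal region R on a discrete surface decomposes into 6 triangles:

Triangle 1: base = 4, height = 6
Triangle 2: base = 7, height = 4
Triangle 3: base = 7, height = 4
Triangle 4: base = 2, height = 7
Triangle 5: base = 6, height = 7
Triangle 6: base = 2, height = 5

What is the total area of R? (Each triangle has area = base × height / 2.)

(1/2)×4×6 + (1/2)×7×4 + (1/2)×7×4 + (1/2)×2×7 + (1/2)×6×7 + (1/2)×2×5 = 73.0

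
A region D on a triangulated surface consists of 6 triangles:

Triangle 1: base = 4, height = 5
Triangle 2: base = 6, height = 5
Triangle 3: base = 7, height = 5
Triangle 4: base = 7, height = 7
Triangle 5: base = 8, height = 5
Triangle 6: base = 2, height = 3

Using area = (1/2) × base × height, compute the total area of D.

(1/2)×4×5 + (1/2)×6×5 + (1/2)×7×5 + (1/2)×7×7 + (1/2)×8×5 + (1/2)×2×3 = 90.0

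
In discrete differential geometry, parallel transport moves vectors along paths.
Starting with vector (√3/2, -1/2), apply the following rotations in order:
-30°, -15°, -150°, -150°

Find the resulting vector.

Total rotation: (-30°) + (-15°) + (-150°) + (-150°) = -345° ≡ 15° (mod 360°). Final vector: (0.9659, -0.2588)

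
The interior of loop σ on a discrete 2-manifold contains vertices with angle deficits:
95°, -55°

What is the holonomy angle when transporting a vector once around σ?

Holonomy = total enclosed curvature = 95° + (-55°) = 40°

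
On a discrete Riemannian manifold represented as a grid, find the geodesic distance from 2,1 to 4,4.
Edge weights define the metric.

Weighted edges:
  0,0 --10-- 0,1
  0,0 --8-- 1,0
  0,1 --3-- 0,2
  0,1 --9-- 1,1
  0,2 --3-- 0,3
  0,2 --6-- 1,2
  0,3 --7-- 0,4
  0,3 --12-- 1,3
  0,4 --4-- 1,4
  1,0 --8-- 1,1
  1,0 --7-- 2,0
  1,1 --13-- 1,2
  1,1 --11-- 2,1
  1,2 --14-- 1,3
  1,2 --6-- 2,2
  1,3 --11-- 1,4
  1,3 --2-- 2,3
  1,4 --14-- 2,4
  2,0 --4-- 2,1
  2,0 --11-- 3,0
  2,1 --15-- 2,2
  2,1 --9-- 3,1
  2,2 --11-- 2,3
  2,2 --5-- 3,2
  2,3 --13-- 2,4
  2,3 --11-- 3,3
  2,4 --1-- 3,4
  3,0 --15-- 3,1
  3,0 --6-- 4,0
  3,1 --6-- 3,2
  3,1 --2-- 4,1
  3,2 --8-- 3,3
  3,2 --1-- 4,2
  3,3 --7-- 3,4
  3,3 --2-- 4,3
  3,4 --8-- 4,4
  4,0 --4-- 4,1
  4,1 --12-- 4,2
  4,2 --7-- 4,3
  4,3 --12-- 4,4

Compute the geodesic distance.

Shortest path: 2,1 → 3,1 → 3,2 → 4,2 → 4,3 → 4,4, total weight = 35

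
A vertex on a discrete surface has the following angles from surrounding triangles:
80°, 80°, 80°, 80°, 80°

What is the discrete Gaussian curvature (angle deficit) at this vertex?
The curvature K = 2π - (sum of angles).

Sum of angles = 400°. K = 360° - 400° = -40° = -2π/9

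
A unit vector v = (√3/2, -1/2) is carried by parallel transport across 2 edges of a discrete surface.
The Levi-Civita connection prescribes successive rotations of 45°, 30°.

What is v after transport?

Total rotation: 45° + 30° = 75°. Final vector: (0.7071, 0.7071)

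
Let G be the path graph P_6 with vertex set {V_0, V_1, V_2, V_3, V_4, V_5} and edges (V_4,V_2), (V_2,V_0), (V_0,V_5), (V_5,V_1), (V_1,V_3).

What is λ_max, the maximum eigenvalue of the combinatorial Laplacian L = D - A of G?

The path graph P_n has Laplacian eigenvalues λ_k = 2 − 2cos(kπ/n), k = 0, 1, …, n−1. Here n = 6:
k=0: 2 − 2cos(0) = 0.0; k=1: 2 − 2cos(π/6) = 0.2679; k=2: 2 − 2cos(π/3) = 1.0; k=3: 2 − 2cos(π/2) = 2.0; k=4: 2 − 2cos(2π/3) = 3.0; k=5: 2 − 2cos(5π/6) = 3.7321.
Laplacian eigenvalues: [0.0, 0.2679, 1.0, 2.0, 3.0, 3.7321]. Largest eigenvalue (spectral radius) = 3.7321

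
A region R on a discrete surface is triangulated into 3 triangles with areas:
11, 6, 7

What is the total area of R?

11 + 6 + 7 = 24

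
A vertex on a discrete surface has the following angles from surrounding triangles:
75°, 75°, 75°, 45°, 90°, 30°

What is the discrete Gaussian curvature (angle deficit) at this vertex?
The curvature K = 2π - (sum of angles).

Sum of angles = 390°. K = 360° - 390° = -30°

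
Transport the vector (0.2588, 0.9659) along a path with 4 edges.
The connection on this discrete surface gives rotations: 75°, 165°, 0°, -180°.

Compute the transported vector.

Total rotation: 75° + 165° + 0° + (-180°) = 60°. Final vector: (-0.7071, 0.7071)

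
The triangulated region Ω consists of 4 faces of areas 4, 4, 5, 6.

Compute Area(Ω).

4 + 4 + 5 + 6 = 19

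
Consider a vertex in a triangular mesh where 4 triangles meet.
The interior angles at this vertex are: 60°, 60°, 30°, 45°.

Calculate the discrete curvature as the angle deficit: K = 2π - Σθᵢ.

Sum of angles = 195°. K = 360° - 195° = 165° = 11π/12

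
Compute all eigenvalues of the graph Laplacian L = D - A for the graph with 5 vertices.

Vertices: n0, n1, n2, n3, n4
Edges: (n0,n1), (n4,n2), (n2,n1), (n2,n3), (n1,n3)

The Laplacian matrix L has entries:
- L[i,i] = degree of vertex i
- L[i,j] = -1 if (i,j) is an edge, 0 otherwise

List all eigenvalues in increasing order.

Degrees: deg(n0) = 1, deg(n1) = 3, deg(n2) = 3, deg(n3) = 2, deg(n4) = 1.
L = D − A with rows/columns ordered (n0, n1, n2, n3, n4):
  [ 1, -1,  0,  0,  0]
  [-1,  3, -1, -1,  0]
  [ 0, -1,  3, -1, -1]
  [ 0, -1, -1,  2,  0]
  [ 0,  0, -1,  0,  1]
Characteristic polynomial: det(λI − L) = λ(λ² − 5λ + 3)(λ² − 5λ + 5).
Roots: λ = 0; (λ² − 5λ + 3) = 0 ⇒ λ = (5 ± √13)/2 ≈ 0.6972, 4.3028; (λ² − 5λ + 5) = 0 ⇒ λ = (5 ± √5)/2 ≈ 1.382, 3.618.
(Check: the roots sum (with multiplicity) to 10, matching trace L = Σdeg = 2·5 = 10.)
Laplacian eigenvalues (increasing order): [0.0, 0.6972, 1.382, 3.618, 4.3028]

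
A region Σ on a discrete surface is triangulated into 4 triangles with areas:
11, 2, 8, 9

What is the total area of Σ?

11 + 2 + 8 + 9 = 30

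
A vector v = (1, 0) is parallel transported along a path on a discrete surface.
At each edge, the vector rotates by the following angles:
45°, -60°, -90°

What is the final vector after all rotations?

Total rotation: 45° + (-60°) + (-90°) = -105°. Final vector: (-0.2588, -0.9659)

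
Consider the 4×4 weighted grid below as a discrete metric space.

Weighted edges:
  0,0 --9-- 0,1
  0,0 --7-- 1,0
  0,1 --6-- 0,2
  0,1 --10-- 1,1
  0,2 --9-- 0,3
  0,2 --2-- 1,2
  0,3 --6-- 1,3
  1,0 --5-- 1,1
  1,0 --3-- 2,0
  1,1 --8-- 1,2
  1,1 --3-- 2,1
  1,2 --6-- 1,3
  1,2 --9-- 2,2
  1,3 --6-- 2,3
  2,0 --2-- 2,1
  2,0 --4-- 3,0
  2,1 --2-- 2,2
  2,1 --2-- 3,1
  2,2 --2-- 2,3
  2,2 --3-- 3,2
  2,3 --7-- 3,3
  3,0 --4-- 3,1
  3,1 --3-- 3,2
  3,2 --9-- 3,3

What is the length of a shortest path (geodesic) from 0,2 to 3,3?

Shortest path: 0,2 → 1,2 → 2,2 → 2,3 → 3,3, total weight = 20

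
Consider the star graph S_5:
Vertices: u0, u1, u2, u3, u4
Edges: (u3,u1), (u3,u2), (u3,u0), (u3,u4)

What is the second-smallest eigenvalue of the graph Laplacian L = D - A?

The star S_5 is the complete bipartite graph K_{1,4} (one hub of degree 4, 4 leaves of degree 1). The Laplacian spectrum of K_{p,q} is 0, p (multiplicity q−1), q (multiplicity p−1), p+q. With p = 1, q = 4: 0 once, 1 with multiplicity 3, and 5 once. (Check: trace L = sum of degrees = 8 = 3·1 + 5.)
Laplacian eigenvalues: [0.0, 1.0, 1.0, 1.0, 5.0]. Algebraic connectivity (smallest non-zero eigenvalue) = 1.0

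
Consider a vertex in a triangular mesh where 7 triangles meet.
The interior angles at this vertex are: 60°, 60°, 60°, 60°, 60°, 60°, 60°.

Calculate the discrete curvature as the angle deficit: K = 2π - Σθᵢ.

Sum of angles = 420°. K = 360° - 420° = -60° = -π/3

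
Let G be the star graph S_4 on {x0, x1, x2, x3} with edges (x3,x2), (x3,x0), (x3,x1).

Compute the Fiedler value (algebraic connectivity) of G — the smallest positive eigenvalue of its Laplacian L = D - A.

The star S_4 is the complete bipartite graph K_{1,3} (one hub of degree 3, 3 leaves of degree 1). The Laplacian spectrum of K_{p,q} is 0, p (multiplicity q−1), q (multiplicity p−1), p+q. With p = 1, q = 3: 0 once, 1 with multiplicity 2, and 4 once. (Check: trace L = sum of degrees = 6 = 2·1 + 4.)
Laplacian eigenvalues: [0.0, 1.0, 1.0, 4.0]. Algebraic connectivity (smallest non-zero eigenvalue) = 1.0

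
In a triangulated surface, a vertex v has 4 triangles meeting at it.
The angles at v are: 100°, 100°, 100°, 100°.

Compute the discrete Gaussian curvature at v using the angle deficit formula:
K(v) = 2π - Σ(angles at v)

Sum of angles = 400°. K = 360° - 400° = -40° = -2π/9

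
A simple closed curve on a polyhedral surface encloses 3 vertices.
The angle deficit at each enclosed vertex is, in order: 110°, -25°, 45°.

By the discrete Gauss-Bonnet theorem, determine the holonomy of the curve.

Holonomy = total enclosed curvature = 110° + (-25°) + 45° = 130°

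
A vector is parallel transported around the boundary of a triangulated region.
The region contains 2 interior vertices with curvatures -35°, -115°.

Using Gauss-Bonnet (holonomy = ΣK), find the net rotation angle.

Holonomy = total enclosed curvature = (-35°) + (-115°) = -150°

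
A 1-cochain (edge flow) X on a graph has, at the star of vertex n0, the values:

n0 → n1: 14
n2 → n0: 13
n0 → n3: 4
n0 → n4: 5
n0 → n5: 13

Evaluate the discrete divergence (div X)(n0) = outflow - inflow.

Divergence = sum of outgoing flows = 14 + (-13) + 4 + 5 + 13 = 23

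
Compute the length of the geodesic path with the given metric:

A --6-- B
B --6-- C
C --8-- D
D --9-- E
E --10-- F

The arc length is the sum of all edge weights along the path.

Arc length = 6 + 6 + 8 + 9 + 10 = 39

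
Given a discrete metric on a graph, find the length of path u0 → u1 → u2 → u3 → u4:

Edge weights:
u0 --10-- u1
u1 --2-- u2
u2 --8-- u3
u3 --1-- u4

Arc length = 10 + 2 + 8 + 1 = 21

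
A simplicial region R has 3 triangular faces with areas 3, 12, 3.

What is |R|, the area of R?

3 + 12 + 3 = 18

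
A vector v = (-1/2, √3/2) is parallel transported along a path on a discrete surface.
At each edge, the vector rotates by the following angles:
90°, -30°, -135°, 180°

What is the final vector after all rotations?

Total rotation: 90° + (-30°) + (-135°) + 180° = 105°. Final vector: (-0.7071, -0.7071)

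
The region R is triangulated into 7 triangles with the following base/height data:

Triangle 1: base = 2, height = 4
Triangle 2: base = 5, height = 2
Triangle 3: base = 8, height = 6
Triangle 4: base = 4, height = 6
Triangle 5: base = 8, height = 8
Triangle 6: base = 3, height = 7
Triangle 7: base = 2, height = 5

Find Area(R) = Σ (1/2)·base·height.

(1/2)×2×4 + (1/2)×5×2 + (1/2)×8×6 + (1/2)×4×6 + (1/2)×8×8 + (1/2)×3×7 + (1/2)×2×5 = 92.5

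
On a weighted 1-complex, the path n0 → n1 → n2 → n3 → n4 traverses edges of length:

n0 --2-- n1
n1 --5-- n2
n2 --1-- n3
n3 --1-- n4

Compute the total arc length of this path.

Arc length = 2 + 5 + 1 + 1 = 9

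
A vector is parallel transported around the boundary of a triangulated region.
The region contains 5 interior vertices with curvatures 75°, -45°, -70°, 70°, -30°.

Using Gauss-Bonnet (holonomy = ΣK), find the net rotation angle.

Holonomy = total enclosed curvature = 75° + (-45°) + (-70°) + 70° + (-30°) = 0°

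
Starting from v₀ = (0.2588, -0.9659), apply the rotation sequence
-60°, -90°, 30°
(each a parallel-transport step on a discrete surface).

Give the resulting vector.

Total rotation: (-60°) + (-90°) + 30° = -120°. Final vector: (-0.9659, 0.2588)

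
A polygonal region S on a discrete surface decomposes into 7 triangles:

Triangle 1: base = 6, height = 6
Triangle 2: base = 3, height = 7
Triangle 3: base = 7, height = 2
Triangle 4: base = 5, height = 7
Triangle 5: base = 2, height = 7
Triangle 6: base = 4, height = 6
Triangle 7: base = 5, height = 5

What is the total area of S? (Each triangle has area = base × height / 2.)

(1/2)×6×6 + (1/2)×3×7 + (1/2)×7×2 + (1/2)×5×7 + (1/2)×2×7 + (1/2)×4×6 + (1/2)×5×5 = 84.5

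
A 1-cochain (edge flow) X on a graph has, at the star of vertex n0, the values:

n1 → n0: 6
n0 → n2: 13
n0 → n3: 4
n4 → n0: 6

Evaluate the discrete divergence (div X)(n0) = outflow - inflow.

Divergence = sum of outgoing flows = (-6) + 13 + 4 + (-6) = 5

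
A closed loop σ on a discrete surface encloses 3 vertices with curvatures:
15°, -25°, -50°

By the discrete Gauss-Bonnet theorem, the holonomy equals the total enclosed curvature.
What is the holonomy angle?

Holonomy = total enclosed curvature = 15° + (-25°) + (-50°) = -60°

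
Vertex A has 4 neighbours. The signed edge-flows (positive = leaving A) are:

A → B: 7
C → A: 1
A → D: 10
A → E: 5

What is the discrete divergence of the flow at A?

Divergence = sum of outgoing flows = 7 + (-1) + 10 + 5 = 21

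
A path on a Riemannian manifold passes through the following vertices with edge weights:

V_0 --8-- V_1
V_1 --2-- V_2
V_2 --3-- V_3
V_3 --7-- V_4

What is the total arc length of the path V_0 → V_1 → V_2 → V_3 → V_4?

Arc length = 8 + 2 + 3 + 7 = 20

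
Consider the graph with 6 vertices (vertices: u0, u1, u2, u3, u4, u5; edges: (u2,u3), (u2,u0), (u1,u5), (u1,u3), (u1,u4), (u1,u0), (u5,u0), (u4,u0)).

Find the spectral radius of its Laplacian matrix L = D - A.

Degrees: deg(u0) = 4, deg(u1) = 4, deg(u2) = 2, deg(u3) = 2, deg(u4) = 2, deg(u5) = 2.
L = D − A with rows/columns ordered (u0, u1, u2, u3, u4, u5):
  [ 4, -1, -1,  0, -1, -1]
  [-1,  4,  0, -1, -1, -1]
  [-1,  0,  2, -1,  0,  0]
  [ 0, -1, -1,  2,  0,  0]
  [-1, -1,  0,  0,  2,  0]
  [-1, -1,  0,  0,  0,  2]
Characteristic polynomial: det(λI − L) = λ(λ² − 6λ + 6)(λ − 2)(λ² − 8λ + 14).
Roots: λ = 0; (λ² − 6λ + 6) = 0 ⇒ λ = 3 ± √3 ≈ 1.2679, 4.7321; (λ − 2) = 0 ⇒ λ = 2; (λ² − 8λ + 14) = 0 ⇒ λ = 4 ± √2 ≈ 2.5858, 5.4142.
(Check: the roots sum (with multiplicity) to 16, matching trace L = Σdeg = 2·8 = 16.)
Laplacian eigenvalues: [0.0, 1.2679, 2.0, 2.5858, 4.7321, 5.4142]. Largest eigenvalue (spectral radius) = 5.4142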